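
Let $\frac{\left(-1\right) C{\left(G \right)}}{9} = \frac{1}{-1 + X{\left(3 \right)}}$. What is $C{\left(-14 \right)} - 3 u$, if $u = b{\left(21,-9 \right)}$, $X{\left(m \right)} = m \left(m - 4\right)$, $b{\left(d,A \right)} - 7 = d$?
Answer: $- \frac{327}{4} \approx -81.75$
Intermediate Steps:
$b{\left(d,A \right)} = 7 + d$
$X{\left(m \right)} = m \left(-4 + m\right)$
$u = 28$ ($u = 7 + 21 = 28$)
$C{\left(G \right)} = \frac{9}{4}$ ($C{\left(G \right)} = - \frac{9}{-1 + 3 \left(-4 + 3\right)} = - \frac{9}{-1 + 3 \left(-1\right)} = - \frac{9}{-1 - 3} = - \frac{9}{-4} = \left(-9\right) \left(- \frac{1}{4}\right) = \frac{9}{4}$)
$C{\left(-14 \right)} - 3 u = \frac{9}{4} - 84 = - \frac{327}{4}$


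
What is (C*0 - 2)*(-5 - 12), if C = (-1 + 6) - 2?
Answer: 34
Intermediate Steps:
C = 3 (C = 5 - 2 = 3)
(C*0 - 2)*(-5 - 12) = (3*0 - 2)*(-5 - 12) = (0 - 2)*(-17) = -2*(-17) = 34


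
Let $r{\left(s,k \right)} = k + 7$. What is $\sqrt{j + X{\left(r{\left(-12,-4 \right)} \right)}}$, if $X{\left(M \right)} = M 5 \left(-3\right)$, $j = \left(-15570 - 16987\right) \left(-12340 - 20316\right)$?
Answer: $\sqrt{1063181347} \approx 32606.0$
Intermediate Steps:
$r{\left(s,k \right)} = 7 + k$
$j = 1063181392$ ($j = \left(-32557\right) \left(-32656\right) = 1063181392$)
$X{\left(M \right)} = - 15 M$ ($X{\left(M \right)} = 5 M \left(-3\right) = - 15 M$)
$\sqrt{j + X{\left(r{\left(-12,-4 \right)} \right)}} = \sqrt{1063181392 - 15 \left(7 - 4\right)} = \sqrt{1063181392 - 45} = \sqrt{1063181347}$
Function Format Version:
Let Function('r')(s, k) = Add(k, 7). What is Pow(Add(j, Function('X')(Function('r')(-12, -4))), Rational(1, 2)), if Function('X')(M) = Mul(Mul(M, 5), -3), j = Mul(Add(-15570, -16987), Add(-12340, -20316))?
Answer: Pow(1063181347, Rational(1, 2)) ≈ 32606.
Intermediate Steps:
Function('r')(s, k) = Add(7, k)
j = 1063181392 (j = Mul(-32557, -32656) = 1063181392)
Function('X')(M) = Mul(-15, M) (Function('X')(M) = Mul(Mul(5, M), -3) = Mul(-15, M))
Pow(Add(j, Function('X')(Function('r')(-12, -4))), Rational(1, 2)) = Pow(Add(1063181392, Mul(-15, Add(7, -4))), Rational(1, 2)) = Pow(Add(1063181392, Mul(-15, 3)), Rational(1, 2)) = Pow(Add(1063181392, -45), Rational(1, 2)) = Pow(1063181347, Rational(1, 2))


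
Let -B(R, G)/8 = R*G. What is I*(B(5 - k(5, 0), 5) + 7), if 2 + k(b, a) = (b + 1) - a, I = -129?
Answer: 4257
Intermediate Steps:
k(b, a) = -1 + b - a (k(b, a) = -2 + ((b + 1) - a) = -2 + ((1 + b) - a) = -2 + (1 + b - a) = -1 + b - a)
B(R, G) = -8*G*R (B(R, G) = -8*R*G = -8*G*R)
I*(B(5 - k(5, 0), 5) + 7) = -129*(-8*5*(5 - (-1 + 5 - 1*0)) + 7) = -129*(-8*5*(5 - (-1 + 5 + 0)) + 7) = -129*(-8*5*(5 - 1*4) + 7) = -129*(-8*5*(5 - 4) + 7) = -129*(-8*5*1 + 7) = -129*(-40 + 7) = -129*(-33) = 4257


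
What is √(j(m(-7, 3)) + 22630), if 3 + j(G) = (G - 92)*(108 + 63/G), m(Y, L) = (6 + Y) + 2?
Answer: √7066 ≈ 84.059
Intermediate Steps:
m(Y, L) = 8 + Y
j(G) = -3 + (-92 + G)*(108 + 63/G) (j(G) = -3 + (G - 92)*(108 + 63/G) = -3 + (-92 + G)*(108 + 63/G))
√(j(m(-7, 3)) + 22630) = √((-9876 - 5796/(8 - 7) + 108*(8 - 7)) + 22630) = √((-9876 - 5796/1 + 108*1) + 22630) = √((-9876 - 5796*1 + 108) + 22630) = √((-9876 - 5796 + 108) + 22630) = √(-15564 + 22630) = √7066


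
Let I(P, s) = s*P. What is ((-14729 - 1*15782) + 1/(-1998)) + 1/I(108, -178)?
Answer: -7234036187/237096 ≈ -30511.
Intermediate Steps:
I(P, s) = P*s
((-14729 - 1*15782) + 1/(-1998)) + 1/I(108, -178) = ((-14729 - 1*15782) + 1/(-1998)) + 1/(108*(-178)) = ((-14729 - 15782) - 1/1998) + 1/(-19224) = (-30511 - 1/1998) - 1/19224 = -60960979/1998 - 1/19224 = -7234036187/237096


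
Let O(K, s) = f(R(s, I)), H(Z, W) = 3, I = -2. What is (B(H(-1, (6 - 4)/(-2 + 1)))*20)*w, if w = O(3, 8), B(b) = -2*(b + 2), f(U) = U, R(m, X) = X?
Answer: 400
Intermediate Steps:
O(K, s) = -2
B(b) = -4 - 2*b (B(b) = -2*(2 + b) = -4 - 2*b)
w = -2
(B(H(-1, (6 - 4)/(-2 + 1)))*20)*w = ((-4 - 2*3)*20)*(-2) = ((-4 - 6)*20)*(-2) = -10*20*(-2) = -200*(-2) = 400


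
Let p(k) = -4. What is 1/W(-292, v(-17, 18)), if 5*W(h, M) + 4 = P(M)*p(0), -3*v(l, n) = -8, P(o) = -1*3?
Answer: 5/8 ≈ 0.62500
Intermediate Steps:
P(o) = -3
v(l, n) = 8/3 (v(l, n) = -⅓*(-8) = 8/3)
W(h, M) = 8/5 (W(h, M) = -⅘ + (-3*(-4))/5 = -⅘ + (⅕)*12 = -⅘ + 12/5 = 8/5)
1/W(-292, v(-17, 18)) = 1/(8/5) = 5/8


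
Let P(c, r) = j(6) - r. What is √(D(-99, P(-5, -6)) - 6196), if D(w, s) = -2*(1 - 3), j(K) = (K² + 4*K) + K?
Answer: 12*I*√43 ≈ 78.689*I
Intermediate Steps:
j(K) = K² + 5*K
P(c, r) = 66 - r (P(c, r) = 6*(5 + 6) - r = 6*11 - r = 66 - r)
D(w, s) = 4 (D(w, s) = -2*(-2) = 4)
√(D(-99, P(-5, -6)) - 6196) = √(4 - 6196) = √(-6192) = 12*I*√43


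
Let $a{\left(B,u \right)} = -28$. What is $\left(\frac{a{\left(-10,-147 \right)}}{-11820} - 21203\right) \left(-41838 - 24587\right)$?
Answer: $\frac{832369788530}{591} \approx 1.4084 \cdot 10^{9}$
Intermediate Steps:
$\left(\frac{a{\left(-10,-147 \right)}}{-11820} - 21203\right) \left(-41838 - 24587\right) = \left(- \frac{28}{-11820} - 21203\right) \left(-41838 - 24587\right) = \left(\left(-28\right) \left(- \frac{1}{11820}\right) - 21203\right) \left(-66425\right) = \left(\frac{7}{2955} - 21203\right) \left(-66425\right) = \left(- \frac{62654858}{2955}\right) \left(-66425\right) = \frac{832369788530}{591}$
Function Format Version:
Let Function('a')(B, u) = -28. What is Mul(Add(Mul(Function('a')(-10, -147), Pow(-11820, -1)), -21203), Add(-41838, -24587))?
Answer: Rational(832369788530, 591) ≈ 1.4084e+9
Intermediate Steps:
Mul(Add(Mul(Function('a')(-10, -147), Pow(-11820, -1)), -21203), Add(-41838, -24587)) = Mul(Add(Mul(-28, Pow(-11820, -1)), -21203), Add(-41838, -24587)) = Mul(Add(Mul(-28, Rational(-1, 11820)), -21203), -66425) = Mul(Add(Rational(7, 2955), -21203), -66425) = Mul(Rational(-62654858, 2955), -66425) = Rational(832369788530, 591)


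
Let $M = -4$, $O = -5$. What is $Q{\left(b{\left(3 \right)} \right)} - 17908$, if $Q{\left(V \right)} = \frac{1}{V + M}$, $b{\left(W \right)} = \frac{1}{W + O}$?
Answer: $- \frac{161174}{9} \approx -17908.0$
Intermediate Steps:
$b{\left(W \right)} = \frac{1}{-5 + W}$ ($b{\left(W \right)} = \frac{1}{W - 5} = \frac{1}{-5 + W}$)
$Q{\left(V \right)} = \frac{1}{-4 + V}$ ($Q{\left(V \right)} = \frac{1}{V - 4} = \frac{1}{-4 + V}$)
$Q{\left(b{\left(3 \right)} \right)} - 17908 = \frac{1}{-4 + \frac{1}{-5 + 3}} - 17908 = \frac{1}{-4 + \frac{1}{-2}} - 17908 = \frac{1}{-4 - \frac{1}{2}} - 17908 = \frac{1}{- \frac{9}{2}} - 17908 = - \frac{2}{9} - 17908 = - \frac{161174}{9}$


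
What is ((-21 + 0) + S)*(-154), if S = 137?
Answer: -17864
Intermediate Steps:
((-21 + 0) + S)*(-154) = ((-21 + 0) + 137)*(-154) = (-21 + 137)*(-154) = 116*(-154) = -17864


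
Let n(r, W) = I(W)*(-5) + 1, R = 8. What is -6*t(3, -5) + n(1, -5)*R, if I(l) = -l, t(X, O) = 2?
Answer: -204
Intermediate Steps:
n(r, W) = 1 + 5*W (n(r, W) = -W*(-5) + 1 = 5*W + 1 = 1 + 5*W)
-6*t(3, -5) + n(1, -5)*R = -6*2 + (1 + 5*(-5))*8 = -12 + (1 - 25)*8 = -12 - 24*8 = -12 - 192 = -204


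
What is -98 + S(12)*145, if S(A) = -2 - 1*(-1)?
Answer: -243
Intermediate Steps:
S(A) = -1 (S(A) = -2 + 1 = -1)
-98 + S(12)*145 = -98 - 1*145 = -98 - 145 = -243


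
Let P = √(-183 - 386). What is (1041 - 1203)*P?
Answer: -162*I*√569 ≈ -3864.3*I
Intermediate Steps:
P = I*√569 (P = √(-569) = I*√569 ≈ 23.854*I)
(1041 - 1203)*P = (1041 - 1203)*(I*√569) = -162*I*√569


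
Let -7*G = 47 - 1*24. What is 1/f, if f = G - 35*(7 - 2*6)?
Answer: 7/1202 ≈ 0.0058236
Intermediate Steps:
G = -23/7 (G = -(47 - 1*24)/7 = -(47 - 24)/7 = -1/7*23 = -23/7 ≈ -3.2857)
f = 1202/7 (f = -23/7 - 35*(7 - 2*6) = -23/7 - 35*(7 - 12) = -23/7 - 35*(-5) = -23/7 + 175 = 1202/7 ≈ 171.71)
1/f = 1/(1202/7) = 7/1202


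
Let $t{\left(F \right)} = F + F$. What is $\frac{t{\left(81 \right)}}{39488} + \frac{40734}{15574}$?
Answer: $\frac{402756795}{153746528} \approx 2.6196$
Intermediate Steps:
$t{\left(F \right)} = 2 F$
$\frac{t{\left(81 \right)}}{39488} + \frac{40734}{15574} = \frac{2 \cdot 81}{39488} + \frac{40734}{15574} = 162 \cdot \frac{1}{39488} + 40734 \cdot \frac{1}{15574} = \frac{81}{19744} + \frac{20367}{7787} = \frac{402756795}{153746528}$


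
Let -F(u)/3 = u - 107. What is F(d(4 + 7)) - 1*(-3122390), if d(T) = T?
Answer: 3122678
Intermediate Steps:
F(u) = 321 - 3*u (F(u) = -3*(u - 107) = -3*(-107 + u) = 321 - 3*u)
F(d(4 + 7)) - 1*(-3122390) = (321 - 3*(4 + 7)) - 1*(-3122390) = (321 - 3*11) + 3122390 = (321 - 33) + 3122390 = 288 + 3122390 = 3122678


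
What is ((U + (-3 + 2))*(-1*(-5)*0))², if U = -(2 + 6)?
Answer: 0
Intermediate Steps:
U = -8 (U = -1*8 = -8)
((U + (-3 + 2))*(-1*(-5)*0))² = ((-8 + (-3 + 2))*(-1*(-5)*0))² = ((-8 - 1)*(5*0))² = (-9*0)² = 0² = 0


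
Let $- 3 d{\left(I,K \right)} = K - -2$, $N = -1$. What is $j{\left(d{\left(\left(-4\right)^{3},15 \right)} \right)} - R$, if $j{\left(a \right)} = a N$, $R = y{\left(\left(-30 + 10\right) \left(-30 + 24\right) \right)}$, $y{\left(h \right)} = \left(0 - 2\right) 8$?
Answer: $\frac{65}{3} \approx 21.667$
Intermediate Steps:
$y{\left(h \right)} = -16$ ($y{\left(h \right)} = \left(-2\right) 8 = -16$)
$R = -16$
$d{\left(I,K \right)} = - \frac{2}{3} - \frac{K}{3}$ ($d{\left(I,K \right)} = - \frac{K - -2}{3} = - \frac{K + 2}{3} = - \frac{2 + K}{3} = - \frac{2}{3} - \frac{K}{3}$)
$j{\left(a \right)} = - a$ ($j{\left(a \right)} = a \left(-1\right) = - a$)
$j{\left(d{\left(\left(-4\right)^{3},15 \right)} \right)} - R = - (- \frac{2}{3} - 5) - -16 = - (- \frac{2}{3} - 5) + 16 = \left(-1\right) \left(- \frac{17}{3}\right) + 16 = \frac{17}{3} + 16 = \frac{65}{3}$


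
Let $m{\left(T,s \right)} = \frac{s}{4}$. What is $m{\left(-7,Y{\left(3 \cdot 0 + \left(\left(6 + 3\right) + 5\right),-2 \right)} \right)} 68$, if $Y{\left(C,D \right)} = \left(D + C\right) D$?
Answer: $-408$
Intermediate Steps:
$Y{\left(C,D \right)} = D \left(C + D\right)$ ($Y{\left(C,D \right)} = \left(C + D\right) D = D \left(C + D\right)$)
$m{\left(T,s \right)} = \frac{s}{4}$ ($m{\left(T,s \right)} = s \frac{1}{4} = \frac{s}{4}$)
$m{\left(-7,Y{\left(3 \cdot 0 + \left(\left(6 + 3\right) + 5\right),-2 \right)} \right)} 68 = \frac{\left(-2\right) \left(\left(3 \cdot 0 + \left(\left(6 + 3\right) + 5\right)\right) - 2\right)}{4} \cdot 68 = \frac{\left(-2\right) \left(\left(0 + \left(9 + 5\right)\right) - 2\right)}{4} \cdot 68 = \frac{\left(-2\right) \left(\left(0 + 14\right) - 2\right)}{4} \cdot 68 = \frac{\left(-2\right) \left(14 - 2\right)}{4} \cdot 68 = \frac{\left(-2\right) 12}{4} \cdot 68 = \frac{1}{4} \left(-24\right) 68 = \left(-6\right) 68 = -408$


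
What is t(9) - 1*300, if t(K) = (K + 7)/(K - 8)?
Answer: -284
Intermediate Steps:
t(K) = (7 + K)/(-8 + K)
t(9) - 1*300 = (7 + 9)/(-8 + 9) - 1*300 = 16/1 - 300 = 1*16 - 300 = 16 - 300 = -284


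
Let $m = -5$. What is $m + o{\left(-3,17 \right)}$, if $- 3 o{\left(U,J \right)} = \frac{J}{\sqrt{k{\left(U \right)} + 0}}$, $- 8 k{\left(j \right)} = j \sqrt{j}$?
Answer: $-5 + \frac{34 \sqrt{2} \sqrt[4]{3} i^{\frac{3}{2}}}{9} \approx -9.9718 + 4.9718 i$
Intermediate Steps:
$k{\left(j \right)} = - \frac{j^{\frac{3}{2}}}{8}$ ($k{\left(j \right)} = - \frac{j \sqrt{j}}{8} = - \frac{j^{\frac{3}{2}}}{8}$)
$o{\left(U,J \right)} = - \frac{2 J \sqrt{2}}{3 \sqrt{- U^{\frac{3}{2}}}}$ ($o{\left(U,J \right)} = - \frac{J \frac{1}{\sqrt{- \frac{U^{\frac{3}{2}}}{8} + 0}}}{3} = - \frac{J \frac{1}{\sqrt{- \frac{U^{\frac{3}{2}}}{8}}}}{3} = - \frac{J \frac{1}{\frac{1}{4} \sqrt{2} \sqrt{- U^{\frac{3}{2}}}}}{3} = - \frac{J \frac{2 \sqrt{2}}{\sqrt{- U^{\frac{3}{2}}}}}{3} = - \frac{2 J \sqrt{2} \frac{1}{\sqrt{- U^{\frac{3}{2}}}}}{3} = - \frac{2 J \sqrt{2}}{3 \sqrt{- U^{\frac{3}{2}}}}$)
$m + o{\left(-3,17 \right)} = -5 - \frac{34 \sqrt{2}}{3 \sqrt{3 i \sqrt{3}}} = -5 - \frac{34 \sqrt{2}}{3 \cdot 3^{\frac{3}{4}} \sqrt{i}} = -5 - \frac{34 \sqrt{2} \frac{\sqrt[4]{3} \left(- i^{\frac{3}{2}}\right)}{3}}{3} = -5 + \frac{34 \sqrt{2} \sqrt[4]{3} i^{\frac{3}{2}}}{9}$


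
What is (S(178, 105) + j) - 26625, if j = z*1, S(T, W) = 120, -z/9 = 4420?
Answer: -66285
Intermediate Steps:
z = -39780 (z = -9*4420 = -39780)
j = -39780 (j = -39780*1 = -39780)
(S(178, 105) + j) - 26625 = (120 - 39780) - 26625 = -39660 - 26625 = -66285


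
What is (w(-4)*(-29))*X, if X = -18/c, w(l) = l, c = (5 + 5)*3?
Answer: -348/5 ≈ -69.600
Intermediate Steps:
c = 30 (c = 10*3 = 30)
X = -⅗ (X = -18/30 = -18*1/30 = -⅗ ≈ -0.60000)
(w(-4)*(-29))*X = -4*(-29)*(-⅗) = 116*(-⅗) = -348/5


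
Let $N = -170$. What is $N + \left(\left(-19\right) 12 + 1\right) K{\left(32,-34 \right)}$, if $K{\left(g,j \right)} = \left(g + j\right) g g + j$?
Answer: $472444$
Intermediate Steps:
$K{\left(g,j \right)} = j + g^{2} \left(g + j\right)$ ($K{\left(g,j \right)} = \left(g + j\right) g^{2} + j = g^{2} \left(g + j\right) + j = j + g^{2} \left(g + j\right)$)
$N + \left(\left(-19\right) 12 + 1\right) K{\left(32,-34 \right)} = -170 + \left(\left(-19\right) 12 + 1\right) \left(-34 + 32^{3} - 34 \cdot 32^{2}\right) = -170 + \left(-228 + 1\right) \left(-34 + 32768 - 34816\right) = -170 - 227 \left(-34 + 32768 - 34816\right) = -170 - -472614 = -170 + 472614 = 472444$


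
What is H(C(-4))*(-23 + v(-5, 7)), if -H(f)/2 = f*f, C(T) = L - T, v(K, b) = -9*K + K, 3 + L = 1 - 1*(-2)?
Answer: -544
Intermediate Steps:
L = 0 (L = -3 + (1 - 1*(-2)) = -3 + (1 + 2) = -3 + 3 = 0)
v(K, b) = -8*K
C(T) = -T (C(T) = 0 - T = -T)
H(f) = -2*f**2 (H(f) = -2*f*f = -2*f**2)
H(C(-4))*(-23 + v(-5, 7)) = (-2*(-1*(-4))**2)*(-23 - 8*(-5)) = (-2*4**2)*(-23 + 40) = -2*16*17 = -32*17 = -544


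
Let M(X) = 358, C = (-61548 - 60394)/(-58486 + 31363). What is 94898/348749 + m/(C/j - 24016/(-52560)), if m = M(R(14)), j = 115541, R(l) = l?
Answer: 18634036611998812636/23776909309444873 ≈ 783.70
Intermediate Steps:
C = 121942/27123 (C = -121942/(-27123) = -121942*(-1/27123) = 121942/27123 ≈ 4.4959)
m = 358
94898/348749 + m/(C/j - 24016/(-52560)) = 94898/348749 + 358/((121942/27123)/115541 - 24016/(-52560)) = 94898*(1/348749) + 358/((121942/27123)*(1/115541) - 24016*(-1/52560)) = 4126/15163 + 358/(121942/3133818543 + 1501/3285) = 4126/15163 + 358/(1568087404171/3431531304585) = 4126/15163 + 358*(3431531304585/1568087404171) = 4126/15163 + 1228488207041430/1568087404171 = 18634036611998812636/23776909309444873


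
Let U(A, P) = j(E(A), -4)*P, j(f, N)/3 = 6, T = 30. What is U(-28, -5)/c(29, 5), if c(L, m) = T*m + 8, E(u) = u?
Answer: -45/79 ≈ -0.56962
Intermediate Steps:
j(f, N) = 18 (j(f, N) = 3*6 = 18)
c(L, m) = 8 + 30*m (c(L, m) = 30*m + 8 = 8 + 30*m)
U(A, P) = 18*P
U(-28, -5)/c(29, 5) = (18*(-5))/(8 + 30*5) = -90/(8 + 150) = -90/158 = -90*1/158 = -45/79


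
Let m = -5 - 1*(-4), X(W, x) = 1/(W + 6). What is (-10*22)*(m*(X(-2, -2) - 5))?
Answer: -1045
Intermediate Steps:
X(W, x) = 1/(6 + W)
m = -1 (m = -5 + 4 = -1)
(-10*22)*(m*(X(-2, -2) - 5)) = (-10*22)*(-(1/(6 - 2) - 5)) = -(-220)*(1/4 - 5) = -(-220)*(¼ - 5) = -(-220)*(-19)/4 = -220*19/4 = -1045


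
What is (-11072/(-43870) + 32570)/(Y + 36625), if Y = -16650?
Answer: 714428486/438151625 ≈ 1.6306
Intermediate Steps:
(-11072/(-43870) + 32570)/(Y + 36625) = (-11072/(-43870) + 32570)/(-16650 + 36625) = (-11072*(-1/43870) + 32570)/19975 = (5536/21935 + 32570)*(1/19975) = (714428486/21935)*(1/19975) = 714428486/438151625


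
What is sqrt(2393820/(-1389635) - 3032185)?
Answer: I*sqrt(1385896239261397)/21379 ≈ 1741.3*I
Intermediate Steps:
sqrt(2393820/(-1389635) - 3032185) = sqrt(2393820*(-1/1389635) - 3032185) = sqrt(-36828/21379 - 3032185) = sqrt(-64825119943/21379) = I*sqrt(1385896239261397)/21379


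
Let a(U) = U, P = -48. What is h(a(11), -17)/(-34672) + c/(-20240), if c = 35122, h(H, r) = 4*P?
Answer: -3448477/1993640 ≈ -1.7297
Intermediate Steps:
h(H, r) = -192 (h(H, r) = 4*(-48) = -192)
h(a(11), -17)/(-34672) + c/(-20240) = -192/(-34672) + 35122/(-20240) = -192*(-1/34672) + 35122*(-1/20240) = 12/2167 - 17561/10120 = -3448477/1993640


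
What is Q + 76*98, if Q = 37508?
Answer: 44956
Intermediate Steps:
Q + 76*98 = 37508 + 76*98 = 37508 + 7448 = 44956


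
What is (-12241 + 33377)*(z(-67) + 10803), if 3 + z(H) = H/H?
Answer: 228289936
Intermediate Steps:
z(H) = -2 (z(H) = -3 + H/H = -3 + 1 = -2)
(-12241 + 33377)*(z(-67) + 10803) = (-12241 + 33377)*(-2 + 10803) = 21136*10801 = 228289936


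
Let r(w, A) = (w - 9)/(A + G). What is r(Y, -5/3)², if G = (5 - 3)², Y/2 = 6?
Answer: 81/49 ≈ 1.6531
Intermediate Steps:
Y = 12 (Y = 2*6 = 12)
G = 4 (G = 2² = 4)
r(w, A) = (-9 + w)/(4 + A) (r(w, A) = (w - 9)/(A + 4) = (-9 + w)/(4 + A))
r(Y, -5/3)² = ((-9 + 12)/(4 - 5/3))² = (3/(4 + (⅓)*(-5)))² = (3/(4 - 5/3))² = (3/(7/3))² = ((3/7)*3)² = (9/7)² = 81/49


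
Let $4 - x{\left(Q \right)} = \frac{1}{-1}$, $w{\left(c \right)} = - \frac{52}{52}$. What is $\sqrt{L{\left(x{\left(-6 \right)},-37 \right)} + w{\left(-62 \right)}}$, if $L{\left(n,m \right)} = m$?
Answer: $i \sqrt{38} \approx 6.1644 i$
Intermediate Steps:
$w{\left(c \right)} = -1$ ($w{\left(c \right)} = \left(-52\right) \frac{1}{52} = -1$)
$x{\left(Q \right)} = 5$ ($x{\left(Q \right)} = 4 - \frac{1}{-1} = 4 - -1 = 4 + 1 = 5$)
$\sqrt{L{\left(x{\left(-6 \right)},-37 \right)} + w{\left(-62 \right)}} = \sqrt{-37 - 1} = \sqrt{-38} = i \sqrt{38}$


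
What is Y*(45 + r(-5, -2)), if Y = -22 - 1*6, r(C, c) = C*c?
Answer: -1540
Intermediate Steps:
Y = -28 (Y = -22 - 6 = -28)
Y*(45 + r(-5, -2)) = -28*(45 - 5*(-2)) = -28*(45 + 10) = -28*55 = -1540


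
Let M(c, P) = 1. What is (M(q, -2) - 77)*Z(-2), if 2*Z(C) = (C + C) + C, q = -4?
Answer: 228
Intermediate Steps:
Z(C) = 3*C/2 (Z(C) = ((C + C) + C)/2 = (2*C + C)/2 = (3*C)/2 = 3*C/2)
(M(q, -2) - 77)*Z(-2) = (1 - 77)*((3/2)*(-2)) = -76*(-3) = 228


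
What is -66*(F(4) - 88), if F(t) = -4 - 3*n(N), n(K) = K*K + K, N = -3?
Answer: 7260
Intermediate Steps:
n(K) = K + K² (n(K) = K² + K = K + K²)
F(t) = -22 (F(t) = -4 - (-9)*(1 - 3) = -4 - (-9)*(-2) = -4 - 3*6 = -4 - 18 = -22)
-66*(F(4) - 88) = -66*(-22 - 88) = -66*(-110) = -1*(-7260) = 7260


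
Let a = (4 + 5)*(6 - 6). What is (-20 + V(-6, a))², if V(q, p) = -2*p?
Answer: 400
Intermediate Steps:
a = 0 (a = 9*0 = 0)
(-20 + V(-6, a))² = (-20 - 2*0)² = (-20 + 0)² = (-20)² = 400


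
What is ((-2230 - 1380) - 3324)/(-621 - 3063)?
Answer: 3467/1842 ≈ 1.8822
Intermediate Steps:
((-2230 - 1380) - 3324)/(-621 - 3063) = (-3610 - 3324)/(-3684) = -6934*(-1/3684) = 3467/1842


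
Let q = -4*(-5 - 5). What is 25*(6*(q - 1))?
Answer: 5850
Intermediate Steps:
q = 40 (q = -4*(-10) = 40)
25*(6*(q - 1)) = 25*(6*(40 - 1)) = 25*(6*39) = 25*234 = 5850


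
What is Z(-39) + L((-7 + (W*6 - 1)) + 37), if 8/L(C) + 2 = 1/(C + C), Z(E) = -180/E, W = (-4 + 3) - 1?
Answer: 484/871 ≈ 0.55568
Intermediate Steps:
W = -2 (W = -1 - 1 = -2)
L(C) = 8/(-2 + 1/(2*C)) (L(C) = 8/(-2 + 1/(C + C)) = 8/(-2 + 1/(2*C)))
Z(-39) + L((-7 + (W*6 - 1)) + 37) = -180/(-39) - 16*((-7 + (-2*6 - 1)) + 37)/(-1 + 4*((-7 + (-2*6 - 1)) + 37)) = -180*(-1/39) - 16*((-7 + (-12 - 1)) + 37)/(-1 + 4*((-7 + (-12 - 1)) + 37)) = 60/13 - 16*((-7 - 13) + 37)/(-1 + 4*((-7 - 13) + 37)) = 60/13 - 16*(-20 + 37)/(-1 + 4*(-20 + 37)) = 60/13 - 16*17/(-1 + 4*17) = 60/13 - 16*17/(-1 + 68) = 60/13 - 16*17/67 = 60/13 - 16*17*1/67 = 60/13 - 272/67 = 484/871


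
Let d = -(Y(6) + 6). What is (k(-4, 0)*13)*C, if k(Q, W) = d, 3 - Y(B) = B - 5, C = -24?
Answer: 2496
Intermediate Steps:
Y(B) = 8 - B (Y(B) = 3 - (B - 5) = 3 - (-5 + B) = 3 + (5 - B) = 8 - B)
d = -8 (d = -((8 - 1*6) + 6) = -((8 - 6) + 6) = -(2 + 6) = -1*8 = -8)
k(Q, W) = -8
(k(-4, 0)*13)*C = -8*13*(-24) = -104*(-24) = 2496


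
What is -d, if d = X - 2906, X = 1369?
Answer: 1537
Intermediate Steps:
d = -1537 (d = 1369 - 2906 = -1537)
-d = -1*(-1537) = 1537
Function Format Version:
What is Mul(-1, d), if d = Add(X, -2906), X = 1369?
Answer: 1537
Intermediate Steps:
d = -1537 (d = Add(1369, -2906) = -1537)
Mul(-1, d) = Mul(-1, -1537) = 1537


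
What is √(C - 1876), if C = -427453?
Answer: I*√429329 ≈ 655.23*I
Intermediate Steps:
√(C - 1876) = √(-427453 - 1876) = √(-429329) = I*√429329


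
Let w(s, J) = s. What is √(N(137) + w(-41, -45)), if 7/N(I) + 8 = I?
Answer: I*√681378/129 ≈ 6.3989*I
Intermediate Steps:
N(I) = 7/(-8 + I)
√(N(137) + w(-41, -45)) = √(7/(-8 + 137) - 41) = √(7/129 - 41) = √(-5282/129) = I*√681378/129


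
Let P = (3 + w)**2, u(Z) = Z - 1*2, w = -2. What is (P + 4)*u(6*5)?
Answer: 140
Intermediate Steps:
u(Z) = -2 + Z (u(Z) = Z - 2 = -2 + Z)
P = 1 (P = (3 - 2)**2 = 1**2 = 1)
(P + 4)*u(6*5) = (1 + 4)*(-2 + 6*5) = 5*(-2 + 30) = 5*28 = 140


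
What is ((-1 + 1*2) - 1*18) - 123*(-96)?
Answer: 11791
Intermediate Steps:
((-1 + 1*2) - 1*18) - 123*(-96) = ((-1 + 2) - 18) + 11808 = (1 - 18) + 11808 = -17 + 11808 = 11791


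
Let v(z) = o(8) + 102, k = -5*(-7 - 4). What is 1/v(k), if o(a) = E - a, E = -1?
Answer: 1/93 ≈ 0.010753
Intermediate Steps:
o(a) = -1 - a
k = 55 (k = -5*(-11) = 55)
v(z) = 93 (v(z) = (-1 - 1*8) + 102 = (-1 - 8) + 102 = -9 + 102 = 93)
1/v(k) = 1/93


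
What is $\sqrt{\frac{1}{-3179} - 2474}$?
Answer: $\frac{i \sqrt{86513317}}{187} \approx 49.739 i$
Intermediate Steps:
$\sqrt{\frac{1}{-3179} - 2474} = \sqrt{- \frac{1}{3179} - 2474} = \sqrt{- \frac{7864847}{3179}} = \frac{i \sqrt{86513317}}{187}$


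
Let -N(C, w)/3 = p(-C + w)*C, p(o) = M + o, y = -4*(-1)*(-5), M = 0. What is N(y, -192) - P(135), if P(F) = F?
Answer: -10455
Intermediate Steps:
y = -20 (y = 4*(-5) = -20)
p(o) = o (p(o) = 0 + o = o)
N(C, w) = -3*C*(w - C) (N(C, w) = -3*(-C + w)*C = -3*(w - C)*C = -3*C*(w - C))
N(y, -192) - P(135) = 3*(-20)*(-20 - 1*(-192)) - 1*135 = 3*(-20)*(-20 + 192) - 135 = 3*(-20)*172 - 135 = -10320 - 135 = -10455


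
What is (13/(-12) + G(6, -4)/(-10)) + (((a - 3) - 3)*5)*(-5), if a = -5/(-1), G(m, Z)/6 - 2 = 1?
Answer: 1327/60 ≈ 22.117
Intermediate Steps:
G(m, Z) = 18 (G(m, Z) = 12 + 6*1 = 12 + 6 = 18)
a = 5 (a = -5*(-1) = -1*(-5) = 5)
(13/(-12) + G(6, -4)/(-10)) + (((a - 3) - 3)*5)*(-5) = (13/(-12) + 18/(-10)) + (((5 - 3) - 3)*5)*(-5) = (13*(-1/12) + 18*(-⅒)) + ((2 - 3)*5)*(-5) = (-13/12 - 9/5) - 1*5*(-5) = -173/60 - 5*(-5) = -173/60 + 25 = 1327/60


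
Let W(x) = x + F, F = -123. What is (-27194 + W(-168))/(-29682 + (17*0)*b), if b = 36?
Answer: 27485/29682 ≈ 0.92598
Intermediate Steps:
W(x) = -123 + x (W(x) = x - 123 = -123 + x)
(-27194 + W(-168))/(-29682 + (17*0)*b) = (-27194 + (-123 - 168))/(-29682 + (17*0)*36) = (-27194 - 291)/(-29682 + 0*36) = -27485/(-29682 + 0) = -27485/(-29682) = -27485*(-1/29682) = 27485/29682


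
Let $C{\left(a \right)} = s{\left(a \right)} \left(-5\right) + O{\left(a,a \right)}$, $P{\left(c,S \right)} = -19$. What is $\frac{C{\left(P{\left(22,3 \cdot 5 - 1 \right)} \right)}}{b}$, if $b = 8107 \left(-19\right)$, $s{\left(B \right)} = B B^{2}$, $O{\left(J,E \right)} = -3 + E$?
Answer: $- \frac{34273}{154033} \approx -0.2225$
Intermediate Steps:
$s{\left(B \right)} = B^{3}$
$C{\left(a \right)} = -3 + a - 5 a^{3}$ ($C{\left(a \right)} = a^{3} \left(-5\right) + \left(-3 + a\right) = - 5 a^{3} + \left(-3 + a\right) = -3 + a - 5 a^{3}$)
$b = -154033$
$\frac{C{\left(P{\left(22,3 \cdot 5 - 1 \right)} \right)}}{b} = \frac{-3 - 19 - 5 \left(-19\right)^{3}}{-154033} = \left(-3 - 19 - -34295\right) \left(- \frac{1}{154033}\right) = \left(-3 - 19 + 34295\right) \left(- \frac{1}{154033}\right) = 34273 \left(- \frac{1}{154033}\right) = - \frac{34273}{154033}$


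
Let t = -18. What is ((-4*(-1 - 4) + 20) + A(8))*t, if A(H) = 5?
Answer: -810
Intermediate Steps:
((-4*(-1 - 4) + 20) + A(8))*t = ((-4*(-1 - 4) + 20) + 5)*(-18) = ((-4*(-5) + 20) + 5)*(-18) = ((20 + 20) + 5)*(-18) = (40 + 5)*(-18) = 45*(-18) = -810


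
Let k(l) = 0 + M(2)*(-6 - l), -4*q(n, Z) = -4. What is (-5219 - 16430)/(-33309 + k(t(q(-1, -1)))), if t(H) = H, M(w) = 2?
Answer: 21649/33323 ≈ 0.64967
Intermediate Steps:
q(n, Z) = 1 (q(n, Z) = -¼*(-4) = 1)
k(l) = -12 - 2*l (k(l) = 0 + 2*(-6 - l) = 0 + (-12 - 2*l) = -12 - 2*l)
(-5219 - 16430)/(-33309 + k(t(q(-1, -1)))) = (-5219 - 16430)/(-33309 + (-12 - 2*1)) = -21649/(-33309 + (-12 - 2)) = -21649/(-33309 - 14) = -21649/(-33323) = -21649*(-1/33323) = 21649/33323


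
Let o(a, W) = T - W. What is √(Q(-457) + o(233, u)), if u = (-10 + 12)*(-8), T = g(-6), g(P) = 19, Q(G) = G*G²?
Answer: I*√95443958 ≈ 9769.5*I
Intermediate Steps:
Q(G) = G³
T = 19
u = -16 (u = 2*(-8) = -16)
o(a, W) = 19 - W
√(Q(-457) + o(233, u)) = √((-457)³ + (19 - 1*(-16))) = √(-95443993 + (19 + 16)) = √(-95443993 + 35) = √(-95443958) = I*√95443958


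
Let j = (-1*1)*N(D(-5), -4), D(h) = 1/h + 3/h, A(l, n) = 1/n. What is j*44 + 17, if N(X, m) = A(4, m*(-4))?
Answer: 57/4 ≈ 14.250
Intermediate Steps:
D(h) = 4/h (D(h) = 1/h + 3/h = 4/h)
N(X, m) = -1/(4*m) (N(X, m) = 1/(m*(-4)) = 1/(-4*m) = -1/(4*m))
j = -1/16 (j = (-1*1)*(-¼/(-4)) = -(-1)*(-1)/(4*4) = -1*1/16 = -1/16 ≈ -0.062500)
j*44 + 17 = -1/16*44 + 17 = -11/4 + 17 = 57/4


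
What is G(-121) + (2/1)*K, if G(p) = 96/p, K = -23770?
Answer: -5752436/121 ≈ -47541.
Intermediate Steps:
G(-121) + (2/1)*K = 96/(-121) + (2/1)*(-23770) = 96*(-1/121) + (2*1)*(-23770) = -96/121 + 2*(-23770) = -96/121 - 47540 = -5752436/121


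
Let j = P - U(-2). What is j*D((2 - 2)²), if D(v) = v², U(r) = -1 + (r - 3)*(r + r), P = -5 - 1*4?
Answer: 0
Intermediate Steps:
P = -9 (P = -5 - 4 = -9)
U(r) = -1 + 2*r*(-3 + r) (U(r) = -1 + (-3 + r)*(2*r) = -1 + 2*r*(-3 + r))
j = -28 (j = -9 - (-1 - 6*(-2) + 2*(-2)²) = -9 - (-1 + 12 + 2*4) = -9 - (-1 + 12 + 8) = -9 - 1*19 = -9 - 19 = -28)
j*D((2 - 2)²) = -28*(2 - 2)⁴ = -28*(0²)² = -28*0² = -28*0 = 0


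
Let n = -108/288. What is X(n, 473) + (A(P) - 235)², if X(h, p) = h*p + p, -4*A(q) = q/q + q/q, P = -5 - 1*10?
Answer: 446047/8 ≈ 55756.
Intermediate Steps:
n = -3/8 (n = -108*1/288 = -3/8 ≈ -0.37500)
P = -15 (P = -5 - 10 = -15)
A(q) = -½ (A(q) = -(q/q + q/q)/4 = -(1 + 1)/4 = -¼*2 = -½)
X(h, p) = p + h*p
X(n, 473) + (A(P) - 235)² = 473*(1 - 3/8) + (-½ - 235)² = 473*(5/8) + (-471/2)² = 2365/8 + 221841/4 = 446047/8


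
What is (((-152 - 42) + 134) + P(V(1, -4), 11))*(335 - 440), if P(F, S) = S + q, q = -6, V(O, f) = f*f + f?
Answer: 5775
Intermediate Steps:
V(O, f) = f + f² (V(O, f) = f² + f = f + f²)
P(F, S) = -6 + S (P(F, S) = S - 6 = -6 + S)
(((-152 - 42) + 134) + P(V(1, -4), 11))*(335 - 440) = (((-152 - 42) + 134) + (-6 + 11))*(335 - 440) = ((-194 + 134) + 5)*(-105) = (-60 + 5)*(-105) = -55*(-105) = 5775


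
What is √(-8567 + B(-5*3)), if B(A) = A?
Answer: I*√8582 ≈ 92.639*I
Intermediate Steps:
√(-8567 + B(-5*3)) = √(-8567 - 5*3) = √(-8567 - 15) = √(-8582) = I*√8582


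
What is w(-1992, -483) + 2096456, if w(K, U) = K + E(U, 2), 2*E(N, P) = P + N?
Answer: 4188447/2 ≈ 2.0942e+6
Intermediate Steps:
E(N, P) = N/2 + P/2 (E(N, P) = (P + N)/2 = (N + P)/2 = N/2 + P/2)
w(K, U) = 1 + K + U/2 (w(K, U) = K + (U/2 + (1/2)*2) = K + (U/2 + 1) = K + (1 + U/2) = 1 + K + U/2)
w(-1992, -483) + 2096456 = (1 - 1992 + (1/2)*(-483)) + 2096456 = (1 - 1992 - 483/2) + 2096456 = -4465/2 + 2096456 = 4188447/2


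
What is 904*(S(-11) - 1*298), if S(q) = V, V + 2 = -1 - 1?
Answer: -273008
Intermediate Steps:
V = -4 (V = -2 + (-1 - 1) = -2 - 2 = -4)
S(q) = -4
904*(S(-11) - 1*298) = 904*(-4 - 1*298) = 904*(-4 - 298) = 904*(-302) = -273008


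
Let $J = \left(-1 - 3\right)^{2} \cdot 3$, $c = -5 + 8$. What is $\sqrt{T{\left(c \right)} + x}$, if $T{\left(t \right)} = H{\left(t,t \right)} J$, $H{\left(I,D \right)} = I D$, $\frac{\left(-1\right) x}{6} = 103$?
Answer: $i \sqrt{186} \approx 13.638 i$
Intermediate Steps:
$x = -618$ ($x = \left(-6\right) 103 = -618$)
$c = 3$
$J = 48$ ($J = \left(-4\right)^{2} \cdot 3 = 16 \cdot 3 = 48$)
$H{\left(I,D \right)} = D I$
$T{\left(t \right)} = 48 t^{2}$ ($T{\left(t \right)} = t t 48 = t^{2} \cdot 48 = 48 t^{2}$)
$\sqrt{T{\left(c \right)} + x} = \sqrt{48 \cdot 3^{2} - 618} = \sqrt{48 \cdot 9 - 618} = \sqrt{432 - 618} = \sqrt{-186} = i \sqrt{186}$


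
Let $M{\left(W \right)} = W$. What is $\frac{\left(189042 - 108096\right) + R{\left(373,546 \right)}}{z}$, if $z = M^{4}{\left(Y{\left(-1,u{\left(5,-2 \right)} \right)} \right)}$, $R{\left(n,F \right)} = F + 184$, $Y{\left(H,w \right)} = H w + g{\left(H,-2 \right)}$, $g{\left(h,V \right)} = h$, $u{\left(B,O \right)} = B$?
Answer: $\frac{20419}{324} \approx 63.022$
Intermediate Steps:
$Y{\left(H,w \right)} = H + H w$ ($Y{\left(H,w \right)} = H w + H = H + H w$)
$R{\left(n,F \right)} = 184 + F$
$z = 1296$ ($z = \left(- (1 + 5)\right)^{4} = \left(\left(-1\right) 6\right)^{4} = \left(-6\right)^{4} = 1296$)
$\frac{\left(189042 - 108096\right) + R{\left(373,546 \right)}}{z} = \frac{\left(189042 - 108096\right) + \left(184 + 546\right)}{1296} = \left(80946 + 730\right) \frac{1}{1296} = 81676 \cdot \frac{1}{1296} = \frac{20419}{324}$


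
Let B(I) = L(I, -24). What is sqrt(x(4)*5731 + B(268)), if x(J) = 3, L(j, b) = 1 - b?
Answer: sqrt(17218) ≈ 131.22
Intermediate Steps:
B(I) = 25 (B(I) = 1 - 1*(-24) = 1 + 24 = 25)
sqrt(x(4)*5731 + B(268)) = sqrt(3*5731 + 25) = sqrt(17193 + 25) = sqrt(17218)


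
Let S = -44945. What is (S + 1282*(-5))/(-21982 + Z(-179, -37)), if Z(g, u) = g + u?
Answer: 51355/22198 ≈ 2.3135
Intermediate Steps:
(S + 1282*(-5))/(-21982 + Z(-179, -37)) = (-44945 + 1282*(-5))/(-21982 + (-179 - 37)) = (-44945 - 6410)/(-21982 - 216) = -51355/(-22198) = -51355*(-1/22198) = 51355/22198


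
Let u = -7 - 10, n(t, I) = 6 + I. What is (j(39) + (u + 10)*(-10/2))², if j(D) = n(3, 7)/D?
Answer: 11236/9 ≈ 1248.4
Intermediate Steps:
j(D) = 13/D (j(D) = (6 + 7)/D = 13/D)
u = -17
(j(39) + (u + 10)*(-10/2))² = (13/39 + (-17 + 10)*(-10/2))² = (13*(1/39) - (-70)/2)² = (⅓ - 7*(-5))² = (⅓ + 35)² = (106/3)² = 11236/9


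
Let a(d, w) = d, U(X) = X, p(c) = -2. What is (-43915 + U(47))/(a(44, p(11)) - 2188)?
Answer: 10967/536 ≈ 20.461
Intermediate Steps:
(-43915 + U(47))/(a(44, p(11)) - 2188) = (-43915 + 47)/(44 - 2188) = -43868/(-2144) = -43868*(-1/2144) = 10967/536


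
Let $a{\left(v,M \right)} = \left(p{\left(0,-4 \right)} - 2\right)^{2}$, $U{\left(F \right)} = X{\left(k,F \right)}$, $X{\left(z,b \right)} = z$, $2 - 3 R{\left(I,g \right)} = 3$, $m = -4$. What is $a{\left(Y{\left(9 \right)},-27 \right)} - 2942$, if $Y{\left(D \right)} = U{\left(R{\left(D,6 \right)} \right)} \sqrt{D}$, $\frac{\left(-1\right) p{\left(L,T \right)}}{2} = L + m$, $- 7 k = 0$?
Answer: $-2906$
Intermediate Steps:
$k = 0$ ($k = \left(- \frac{1}{7}\right) 0 = 0$)
$R{\left(I,g \right)} = - \frac{1}{3}$ ($R{\left(I,g \right)} = \frac{2}{3} - 1 = - \frac{1}{3}$)
$p{\left(L,T \right)} = 8 - 2 L$ ($p{\left(L,T \right)} = - 2 \left(L - 4\right) = - 2 \left(-4 + L\right) = 8 - 2 L$)
$U{\left(F \right)} = 0$
$Y{\left(D \right)} = 0$ ($Y{\left(D \right)} = 0 \sqrt{D} = 0$)
$a{\left(v,M \right)} = 36$ ($a{\left(v,M \right)} = \left(\left(8 - 0\right) - 2\right)^{2} = \left(\left(8 + 0\right) - 2\right)^{2} = \left(8 - 2\right)^{2} = 6^{2} = 36$)
$a{\left(Y{\left(9 \right)},-27 \right)} - 2942 = 36 - 2942 = -2906$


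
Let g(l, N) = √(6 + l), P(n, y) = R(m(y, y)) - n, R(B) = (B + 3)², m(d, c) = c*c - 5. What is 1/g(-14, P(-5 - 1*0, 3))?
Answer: -I*√2/4 ≈ -0.35355*I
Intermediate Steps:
m(d, c) = -5 + c² (m(d, c) = c² - 5 = -5 + c²)
R(B) = (3 + B)²
P(n, y) = (-2 + y²)² - n (P(n, y) = (3 + (-5 + y²))² - n = (-2 + y²)² - n)
1/g(-14, P(-5 - 1*0, 3)) = 1/(√(6 - 14)) = 1/(√(-8)) = 1/(2*I*√2) = -I*√2/4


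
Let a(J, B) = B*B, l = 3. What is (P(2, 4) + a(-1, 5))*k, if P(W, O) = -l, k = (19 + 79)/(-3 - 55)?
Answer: -1078/29 ≈ -37.172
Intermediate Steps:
k = -49/29 (k = 98/(-58) = 98*(-1/58) = -49/29 ≈ -1.6897)
a(J, B) = B**2
P(W, O) = -3 (P(W, O) = -1*3 = -3)
(P(2, 4) + a(-1, 5))*k = (-3 + 5**2)*(-49/29) = (-3 + 25)*(-49/29) = 22*(-49/29) = -1078/29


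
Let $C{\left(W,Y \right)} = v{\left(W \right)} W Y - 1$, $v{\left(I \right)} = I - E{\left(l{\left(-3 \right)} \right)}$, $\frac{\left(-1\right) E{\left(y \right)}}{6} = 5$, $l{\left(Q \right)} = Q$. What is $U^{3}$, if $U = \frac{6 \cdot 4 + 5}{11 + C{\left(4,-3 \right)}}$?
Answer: $- \frac{24389}{63044792} \approx -0.00038685$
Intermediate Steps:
$E{\left(y \right)} = -30$ ($E{\left(y \right)} = \left(-6\right) 5 = -30$)
$v{\left(I \right)} = 30 + I$ ($v{\left(I \right)} = I - -30 = I + 30 = 30 + I$)
$C{\left(W,Y \right)} = -1 + W Y \left(30 + W\right)$ ($C{\left(W,Y \right)} = \left(30 + W\right) W Y - 1 = W \left(30 + W\right) Y - 1 = W Y \left(30 + W\right) - 1 = -1 + W Y \left(30 + W\right)$)
$U = - \frac{29}{398}$ ($U = \frac{6 \cdot 4 + 5}{11 + \left(-1 + 4 \left(-3\right) \left(30 + 4\right)\right)} = \frac{24 + 5}{11 + \left(-1 + 4 \left(-3\right) 34\right)} = \frac{29}{11 - 409} = \frac{29}{-398} = 29 \left(- \frac{1}{398}\right) = - \frac{29}{398} \approx -0.072864$)
$U^{3} = \left(- \frac{29}{398}\right)^{3} = - \frac{24389}{63044792}$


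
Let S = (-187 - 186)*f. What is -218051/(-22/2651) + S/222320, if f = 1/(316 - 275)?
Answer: 239501104249587/9115120 ≈ 2.6275e+7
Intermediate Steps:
f = 1/41 ≈ 0.024390
S = -373/41 (S = (-187 - 186)*(1/41) = -373*1/41 = -373/41 ≈ -9.0976)
-218051/(-22/2651) + S/222320 = -218051/(-22/2651) - 373/41/222320 = -218051/((1/2651)*(-22)) - 373/41*1/222320 = -218051/(-2/241) - 373/9115120 = -218051*(-241/2) - 373/9115120 = 52550291/2 - 373/9115120 = 239501104249587/9115120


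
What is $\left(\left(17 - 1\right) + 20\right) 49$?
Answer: $1764$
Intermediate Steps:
$\left(\left(17 - 1\right) + 20\right) 49 = \left(16 + 20\right) 49 = 36 \cdot 49 = 1764$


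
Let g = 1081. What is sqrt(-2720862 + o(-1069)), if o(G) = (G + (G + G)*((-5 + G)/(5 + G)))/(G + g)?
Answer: I*sqrt(6931308228978)/1596 ≈ 1649.6*I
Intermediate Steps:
o(G) = (G + 2*G*(-5 + G)/(5 + G))/(1081 + G) (o(G) = (G + (G + G)*((-5 + G)/(5 + G)))/(G + 1081) = (G + (2*G)*((-5 + G)/(5 + G)))/(1081 + G) = (G + 2*G*(-5 + G)/(5 + G))/(1081 + G))
sqrt(-2720862 + o(-1069)) = sqrt(-2720862 - 1069*(-5 + 3*(-1069))/(5405 + (-1069)**2 + 1086*(-1069))) = sqrt(-2720862 - 1069*(-5 - 3207)/(5405 + 1142761 - 1160934)) = sqrt(-2720862 - 1069*(-3212)/(-12768)) = sqrt(-2720862 - 1069*(-1/12768)*(-3212)) = sqrt(-2720862 - 858407/3192) = sqrt(-8685849911/3192) = I*sqrt(6931308228978)/1596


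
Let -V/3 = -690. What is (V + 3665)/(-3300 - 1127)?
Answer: -5735/4427 ≈ -1.2955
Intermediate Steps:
V = 2070 (V = -3*(-690) = 2070)
(V + 3665)/(-3300 - 1127) = (2070 + 3665)/(-3300 - 1127) = 5735/(-4427) = 5735*(-1/4427) = -5735/4427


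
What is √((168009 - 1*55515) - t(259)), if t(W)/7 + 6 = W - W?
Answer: 6*√3126 ≈ 335.46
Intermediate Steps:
t(W) = -42 (t(W) = -42 + 7*(W - W) = -42 + 7*0 = -42 + 0 = -42)
√((168009 - 1*55515) - t(259)) = √((168009 - 1*55515) - 1*(-42)) = √((168009 - 55515) + 42) = √(112494 + 42) = √112536 = 6*√3126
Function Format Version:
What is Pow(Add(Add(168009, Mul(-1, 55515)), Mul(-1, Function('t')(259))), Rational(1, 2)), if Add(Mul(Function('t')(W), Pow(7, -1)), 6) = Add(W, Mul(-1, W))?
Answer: Mul(6, Pow(3126, Rational(1, 2))) ≈ 335.46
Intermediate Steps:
Function('t')(W) = -42 (Function('t')(W) = Add(-42, Mul(7, Add(W, Mul(-1, W)))) = Add(-42, Mul(7, 0)) = Add(-42, 0) = -42)
Pow(Add(Add(168009, Mul(-1, 55515)), Mul(-1, Function('t')(259))), Rational(1, 2)) = Pow(Add(Add(168009, Mul(-1, 55515)), Mul(-1, -42)), Rational(1, 2)) = Pow(Add(Add(168009, -55515), 42), Rational(1, 2)) = Pow(Add(112494, 42), Rational(1, 2)) = Pow(112536, Rational(1, 2)) = Mul(6, Pow(3126, Rational(1, 2)))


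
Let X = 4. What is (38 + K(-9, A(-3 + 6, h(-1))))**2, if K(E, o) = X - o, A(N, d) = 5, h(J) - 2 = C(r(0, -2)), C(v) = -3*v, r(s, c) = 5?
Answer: 1369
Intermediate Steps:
h(J) = -13 (h(J) = 2 - 3*5 = 2 - 15 = -13)
K(E, o) = 4 - o
(38 + K(-9, A(-3 + 6, h(-1))))**2 = (38 + (4 - 1*5))**2 = (38 + (4 - 5))**2 = (38 - 1)**2 = 37**2 = 1369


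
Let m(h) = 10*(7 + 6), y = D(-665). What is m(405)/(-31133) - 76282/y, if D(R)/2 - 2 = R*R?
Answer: -1244933263/13767853191 ≈ -0.090423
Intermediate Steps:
D(R) = 4 + 2*R² (D(R) = 4 + 2*(R*R) = 4 + 2*R²)
y = 884454 (y = 4 + 2*(-665)² = 4 + 2*442225 = 4 + 884450 = 884454)
m(h) = 130 (m(h) = 10*13 = 130)
m(405)/(-31133) - 76282/y = 130/(-31133) - 76282/884454 = 130*(-1/31133) - 76282*1/884454 = -130/31133 - 38141/442227 = -1244933263/13767853191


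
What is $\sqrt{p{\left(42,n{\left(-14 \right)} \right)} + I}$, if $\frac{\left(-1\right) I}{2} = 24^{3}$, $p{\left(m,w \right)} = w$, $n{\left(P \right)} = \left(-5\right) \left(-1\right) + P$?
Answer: $3 i \sqrt{3073} \approx 166.3 i$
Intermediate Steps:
$n{\left(P \right)} = 5 + P$
$I = -27648$ ($I = - 2 \cdot 24^{3} = \left(-2\right) 13824 = -27648$)
$\sqrt{p{\left(42,n{\left(-14 \right)} \right)} + I} = \sqrt{\left(5 - 14\right) - 27648} = \sqrt{-9 - 27648} = \sqrt{-27657} = 3 i \sqrt{3073}$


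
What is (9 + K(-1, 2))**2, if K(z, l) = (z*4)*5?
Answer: 121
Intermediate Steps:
K(z, l) = 20*z (K(z, l) = (4*z)*5 = 20*z)
(9 + K(-1, 2))**2 = (9 + 20*(-1))**2 = (9 - 20)**2 = (-11)**2 = 121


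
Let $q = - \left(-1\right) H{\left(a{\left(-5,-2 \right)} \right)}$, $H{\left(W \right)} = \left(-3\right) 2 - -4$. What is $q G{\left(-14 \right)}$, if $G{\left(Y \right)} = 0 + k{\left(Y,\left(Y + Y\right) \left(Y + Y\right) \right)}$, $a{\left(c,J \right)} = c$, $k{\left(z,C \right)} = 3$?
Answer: $-6$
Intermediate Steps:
$H{\left(W \right)} = -2$ ($H{\left(W \right)} = -6 + 4 = -2$)
$G{\left(Y \right)} = 3$ ($G{\left(Y \right)} = 0 + 3 = 3$)
$q = -2$ ($q = - \left(-1\right) \left(-2\right) = \left(-1\right) 2 = -2$)
$q G{\left(-14 \right)} = \left(-2\right) 3 = -6$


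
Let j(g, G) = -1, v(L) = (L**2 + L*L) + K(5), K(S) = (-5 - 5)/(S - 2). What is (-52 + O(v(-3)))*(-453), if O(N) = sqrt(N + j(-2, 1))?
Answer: 23556 - 151*sqrt(123) ≈ 21881.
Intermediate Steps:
K(S) = -10/(-2 + S)
v(L) = -10/3 + 2*L**2 (v(L) = (L**2 + L*L) - 10/(-2 + 5) = (L**2 + L**2) - 10/3 = 2*L**2 - 10*1/3 = 2*L**2 - 10/3 = -10/3 + 2*L**2)
O(N) = sqrt(-1 + N) (O(N) = sqrt(N - 1) = sqrt(-1 + N))
(-52 + O(v(-3)))*(-453) = (-52 + sqrt(-1 + (-10/3 + 2*(-3)**2)))*(-453) = (-52 + sqrt(-1 + (-10/3 + 2*9)))*(-453) = (-52 + sqrt(-1 + (-10/3 + 18)))*(-453) = (-52 + sqrt(-1 + 44/3))*(-453) = (-52 + sqrt(41/3))*(-453) = (-52 + sqrt(123)/3)*(-453) = 23556 - 151*sqrt(123)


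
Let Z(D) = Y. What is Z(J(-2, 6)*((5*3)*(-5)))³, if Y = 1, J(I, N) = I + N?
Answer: 1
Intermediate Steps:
Z(D) = 1
Z(J(-2, 6)*((5*3)*(-5)))³ = 1³ = 1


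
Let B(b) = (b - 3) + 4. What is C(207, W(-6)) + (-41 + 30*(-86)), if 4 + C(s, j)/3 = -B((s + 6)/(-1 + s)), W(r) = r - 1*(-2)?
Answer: -543655/206 ≈ -2639.1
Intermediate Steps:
W(r) = 2 + r (W(r) = r + 2 = 2 + r)
B(b) = 1 + b (B(b) = (-3 + b) + 4 = 1 + b)
C(s, j) = -15 - 3*(6 + s)/(-1 + s) (C(s, j) = -12 + 3*(-(1 + (s + 6)/(-1 + s))) = -12 + 3*(-(1 + (6 + s)/(-1 + s))) = -12 + 3*(-1 - (6 + s)/(-1 + s)) = -12 + (-3 - 3*(6 + s)/(-1 + s)) = -15 - 3*(6 + s)/(-1 + s))
C(207, W(-6)) + (-41 + 30*(-86)) = 3*(-1 - 6*207)/(-1 + 207) + (-41 + 30*(-86)) = 3*(-1 - 1242)/206 + (-41 - 2580) = 3*(1/206)*(-1243) - 2621 = -3729/206 - 2621 = -543655/206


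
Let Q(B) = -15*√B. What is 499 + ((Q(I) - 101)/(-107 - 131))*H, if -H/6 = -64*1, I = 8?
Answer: 78773/119 + 5760*√2/119 ≈ 730.41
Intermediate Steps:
H = 384 (H = -(-384) = -6*(-64) = 384)
499 + ((Q(I) - 101)/(-107 - 131))*H = 499 + ((-30*√2 - 101)/(-107 - 131))*384 = 499 + ((-30*√2 - 101)/(-238))*384 = 499 + ((-30*√2 - 101)*(-1/238))*384 = 499 + ((-101 - 30*√2)*(-1/238))*384 = 499 + (101/238 + 15*√2/119)*384 = 499 + (19392/119 + 5760*√2/119) = 78773/119 + 5760*√2/119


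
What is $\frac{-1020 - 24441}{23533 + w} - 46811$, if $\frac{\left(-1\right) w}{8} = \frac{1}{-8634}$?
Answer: $- \frac{4755731388752}{101591965} \approx -46812.0$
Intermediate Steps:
$w = \frac{4}{4317}$ ($w = - \frac{8}{-8634} = \left(-8\right) \left(- \frac{1}{8634}\right) = \frac{4}{4317} \approx 0.00092657$)
$\frac{-1020 - 24441}{23533 + w} - 46811 = \frac{-1020 - 24441}{23533 + \frac{4}{4317}} - 46811 = - \frac{25461}{\frac{101591965}{4317}} - 46811 = \left(-25461\right) \frac{4317}{101591965} - 46811 = - \frac{109915137}{101591965} - 46811 = - \frac{4755731388752}{101591965}$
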